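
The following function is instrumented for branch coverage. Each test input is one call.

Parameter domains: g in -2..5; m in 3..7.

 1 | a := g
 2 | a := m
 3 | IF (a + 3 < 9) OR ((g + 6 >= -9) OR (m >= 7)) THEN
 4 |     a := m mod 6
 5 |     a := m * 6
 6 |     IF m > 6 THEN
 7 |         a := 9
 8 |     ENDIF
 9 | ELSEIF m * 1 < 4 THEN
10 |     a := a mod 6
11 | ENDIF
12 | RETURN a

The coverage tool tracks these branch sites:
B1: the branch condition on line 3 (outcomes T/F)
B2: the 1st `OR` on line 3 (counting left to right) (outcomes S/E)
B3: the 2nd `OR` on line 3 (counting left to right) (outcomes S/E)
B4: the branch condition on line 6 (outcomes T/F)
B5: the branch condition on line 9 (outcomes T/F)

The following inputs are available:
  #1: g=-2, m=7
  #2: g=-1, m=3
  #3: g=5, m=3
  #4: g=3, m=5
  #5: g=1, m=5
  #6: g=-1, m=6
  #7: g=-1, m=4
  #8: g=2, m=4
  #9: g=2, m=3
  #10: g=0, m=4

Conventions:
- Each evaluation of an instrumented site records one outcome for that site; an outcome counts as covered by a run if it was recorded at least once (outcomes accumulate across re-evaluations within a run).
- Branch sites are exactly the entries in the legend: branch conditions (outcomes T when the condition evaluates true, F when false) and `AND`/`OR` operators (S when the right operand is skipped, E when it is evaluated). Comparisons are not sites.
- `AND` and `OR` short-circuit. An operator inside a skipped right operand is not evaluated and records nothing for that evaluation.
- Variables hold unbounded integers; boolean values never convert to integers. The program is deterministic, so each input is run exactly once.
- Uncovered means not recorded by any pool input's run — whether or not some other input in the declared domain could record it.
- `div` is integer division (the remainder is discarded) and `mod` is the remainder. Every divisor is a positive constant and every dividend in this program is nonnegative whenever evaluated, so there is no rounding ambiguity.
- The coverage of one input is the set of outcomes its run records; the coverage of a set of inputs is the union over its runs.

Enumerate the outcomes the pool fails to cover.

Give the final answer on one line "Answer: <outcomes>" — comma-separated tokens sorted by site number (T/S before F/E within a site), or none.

input #1, g=-2, m=7: outcomes B1=T, B2=E, B3=S, B4=T
input #2, g=-1, m=3: outcomes B1=T, B2=S, B4=F
input #3, g=5, m=3: outcomes B1=T, B2=S, B4=F
input #4, g=3, m=5: outcomes B1=T, B2=S, B4=F
input #5, g=1, m=5: outcomes B1=T, B2=S, B4=F
input #6, g=-1, m=6: outcomes B1=T, B2=E, B3=S, B4=F
input #7, g=-1, m=4: outcomes B1=T, B2=S, B4=F
input #8, g=2, m=4: outcomes B1=T, B2=S, B4=F
input #9, g=2, m=3: outcomes B1=T, B2=S, B4=F
input #10, g=0, m=4: outcomes B1=T, B2=S, B4=F
union over the pool: B1=T, B2=S, B2=E, B3=S, B4=T, B4=F
uncovered (4 of 10): B1=F, B3=E, B5=T, B5=F

Answer: B1=F, B3=E, B5=T, B5=F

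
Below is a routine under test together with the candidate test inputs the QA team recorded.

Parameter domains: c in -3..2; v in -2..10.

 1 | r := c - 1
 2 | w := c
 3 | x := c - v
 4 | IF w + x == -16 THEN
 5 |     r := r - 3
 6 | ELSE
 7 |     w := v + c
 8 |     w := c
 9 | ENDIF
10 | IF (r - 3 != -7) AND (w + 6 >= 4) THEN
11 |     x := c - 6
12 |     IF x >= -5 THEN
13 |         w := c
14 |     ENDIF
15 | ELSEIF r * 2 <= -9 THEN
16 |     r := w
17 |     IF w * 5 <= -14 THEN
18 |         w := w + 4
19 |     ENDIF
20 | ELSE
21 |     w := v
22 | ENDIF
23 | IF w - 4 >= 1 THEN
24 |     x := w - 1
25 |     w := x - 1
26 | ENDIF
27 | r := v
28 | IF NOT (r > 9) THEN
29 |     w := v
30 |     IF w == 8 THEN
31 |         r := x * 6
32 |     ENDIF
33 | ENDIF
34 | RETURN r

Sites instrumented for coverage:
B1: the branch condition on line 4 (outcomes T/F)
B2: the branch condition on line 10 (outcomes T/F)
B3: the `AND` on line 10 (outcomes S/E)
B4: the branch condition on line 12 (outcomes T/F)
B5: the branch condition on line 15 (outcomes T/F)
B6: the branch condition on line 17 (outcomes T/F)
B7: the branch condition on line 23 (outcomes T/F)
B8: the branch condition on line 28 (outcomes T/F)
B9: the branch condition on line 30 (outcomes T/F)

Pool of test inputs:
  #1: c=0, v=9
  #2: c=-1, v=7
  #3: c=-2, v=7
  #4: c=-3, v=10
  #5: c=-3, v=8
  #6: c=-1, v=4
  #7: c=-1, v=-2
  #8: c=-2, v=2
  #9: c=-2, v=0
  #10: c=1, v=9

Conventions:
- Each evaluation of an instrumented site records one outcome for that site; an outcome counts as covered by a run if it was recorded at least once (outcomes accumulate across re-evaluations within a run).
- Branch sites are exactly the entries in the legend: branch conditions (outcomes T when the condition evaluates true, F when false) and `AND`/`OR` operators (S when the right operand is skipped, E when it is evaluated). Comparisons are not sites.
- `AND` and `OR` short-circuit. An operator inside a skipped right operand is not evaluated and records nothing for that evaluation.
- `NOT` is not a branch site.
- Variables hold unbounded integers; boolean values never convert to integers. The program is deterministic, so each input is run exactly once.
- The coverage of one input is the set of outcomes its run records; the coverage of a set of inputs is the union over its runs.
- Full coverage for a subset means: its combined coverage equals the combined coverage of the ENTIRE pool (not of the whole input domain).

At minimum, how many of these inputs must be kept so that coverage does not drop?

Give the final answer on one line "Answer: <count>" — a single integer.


test 1 (c=0, v=9) fires B1->F, B3->E, B2->T, B4->F, B7->F, B8->T, B9->F; hits B1=F, B2=T, B3=E, B4=F, B7=F, B8=T, B9=F
test 2 (c=-1, v=7) fires B1->F, B3->E, B2->T, B4->F, B7->F, B8->T, B9->F; hits B1=F, B2=T, B3=E, B4=F, B7=F, B8=T, B9=F
test 3 (c=-2, v=7) fires B1->F, B3->E, B2->T, B4->F, B7->F, B8->T, B9->F; hits B1=F, B2=T, B3=E, B4=F, B7=F, B8=T, B9=F
test 4 (c=-3, v=10) fires B1->T, B3->E, B2->F, B5->T, B6->T, B7->F, B8->F; hits B1=T, B2=F, B3=E, B5=T, B6=T, B7=F, B8=F
test 5 (c=-3, v=8) fires B1->F, B3->S, B2->F, B5->F, B7->T, B8->T, B9->T; hits B1=F, B2=F, B3=S, B5=F, B7=T, B8=T, B9=T
test 6 (c=-1, v=4) fires B1->F, B3->E, B2->T, B4->F, B7->F, B8->T, B9->F; hits B1=F, B2=T, B3=E, B4=F, B7=F, B8=T, B9=F
test 7 (c=-1, v=-2) fires B1->F, B3->E, B2->T, B4->F, B7->F, B8->T, B9->F; hits B1=F, B2=T, B3=E, B4=F, B7=F, B8=T, B9=F
test 8 (c=-2, v=2) fires B1->F, B3->E, B2->T, B4->F, B7->F, B8->T, B9->F; hits B1=F, B2=T, B3=E, B4=F, B7=F, B8=T, B9=F
test 9 (c=-2, v=0) fires B1->F, B3->E, B2->T, B4->F, B7->F, B8->T, B9->F; hits B1=F, B2=T, B3=E, B4=F, B7=F, B8=T, B9=F
test 10 (c=1, v=9) fires B1->F, B3->E, B2->T, B4->T, B7->F, B8->T, B9->F; hits B1=F, B2=T, B3=E, B4=T, B7=F, B8=T, B9=F
the full pool covers 17 outcomes: B1=T, B1=F, B2=T, B2=F, B3=S, B3=E, B4=T, B4=F, B5=T, B5=F, B6=T, B7=T, B7=F, B8=T, B8=F, B9=T, B9=F
no size-1 subset reaches all 17 outcomes (best union: 7/17)
no size-2 subset reaches all 17 outcomes (best union: 13/17)
no size-3 subset reaches all 17 outcomes (best union: 16/17)
inputs {1, 4, 5, 10} (size 4) cover everything; no size-4 subset with a lexicographically smaller index list covers all 17
Answer: 4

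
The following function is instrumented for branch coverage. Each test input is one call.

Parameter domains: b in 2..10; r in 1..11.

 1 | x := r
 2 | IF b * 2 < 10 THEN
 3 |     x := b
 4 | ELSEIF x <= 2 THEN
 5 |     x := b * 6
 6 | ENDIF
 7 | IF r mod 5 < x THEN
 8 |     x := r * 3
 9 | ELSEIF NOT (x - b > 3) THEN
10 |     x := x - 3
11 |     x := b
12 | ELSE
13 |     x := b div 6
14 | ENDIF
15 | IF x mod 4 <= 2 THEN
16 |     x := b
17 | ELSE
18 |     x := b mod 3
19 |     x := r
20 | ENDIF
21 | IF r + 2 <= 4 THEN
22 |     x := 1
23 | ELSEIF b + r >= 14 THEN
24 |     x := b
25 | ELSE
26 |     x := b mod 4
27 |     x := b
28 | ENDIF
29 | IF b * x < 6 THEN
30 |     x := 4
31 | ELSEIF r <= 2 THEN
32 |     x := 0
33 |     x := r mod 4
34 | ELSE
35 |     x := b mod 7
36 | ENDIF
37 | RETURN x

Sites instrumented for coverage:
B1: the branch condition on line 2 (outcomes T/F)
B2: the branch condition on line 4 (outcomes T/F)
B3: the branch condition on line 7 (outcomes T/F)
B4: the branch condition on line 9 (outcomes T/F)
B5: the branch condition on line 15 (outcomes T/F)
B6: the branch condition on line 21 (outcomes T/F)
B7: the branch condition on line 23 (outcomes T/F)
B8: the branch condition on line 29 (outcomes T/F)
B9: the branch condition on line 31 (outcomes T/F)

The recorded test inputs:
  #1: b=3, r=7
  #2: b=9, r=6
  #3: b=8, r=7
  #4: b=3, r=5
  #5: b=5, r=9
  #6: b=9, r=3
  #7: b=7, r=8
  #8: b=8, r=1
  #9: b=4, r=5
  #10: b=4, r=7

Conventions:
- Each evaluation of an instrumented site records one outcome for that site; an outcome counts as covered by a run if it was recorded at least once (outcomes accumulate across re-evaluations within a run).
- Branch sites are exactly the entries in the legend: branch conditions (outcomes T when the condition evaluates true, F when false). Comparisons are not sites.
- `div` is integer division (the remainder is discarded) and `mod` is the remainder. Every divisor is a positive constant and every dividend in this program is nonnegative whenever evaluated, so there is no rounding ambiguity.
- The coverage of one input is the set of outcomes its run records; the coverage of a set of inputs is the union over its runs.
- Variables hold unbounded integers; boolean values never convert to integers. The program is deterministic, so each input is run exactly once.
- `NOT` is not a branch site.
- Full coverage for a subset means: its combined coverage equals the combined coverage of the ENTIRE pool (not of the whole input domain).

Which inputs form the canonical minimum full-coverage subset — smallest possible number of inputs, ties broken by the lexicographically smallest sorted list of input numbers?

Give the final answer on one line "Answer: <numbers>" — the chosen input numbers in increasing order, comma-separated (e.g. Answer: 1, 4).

input #1 (b=3, r=7): covers B1=T, B3=T, B5=T, B6=F, B7=F, B8=F, B9=F
input #2 (b=9, r=6): covers B1=F, B2=F, B3=T, B5=T, B6=F, B7=T, B8=F, B9=F
input #3 (b=8, r=7): covers B1=F, B2=F, B3=T, B5=T, B6=F, B7=T, B8=F, B9=F
input #4 (b=3, r=5): covers B1=T, B3=T, B5=F, B6=F, B7=F, B8=F, B9=F
input #5 (b=5, r=9): covers B1=F, B2=F, B3=T, B5=F, B6=F, B7=T, B8=F, B9=F
input #6 (b=9, r=3): covers B1=F, B2=F, B3=F, B4=T, B5=T, B6=F, B7=F, B8=F, B9=F
input #7 (b=7, r=8): covers B1=F, B2=F, B3=T, B5=T, B6=F, B7=T, B8=F, B9=F
input #8 (b=8, r=1): covers B1=F, B2=T, B3=T, B5=F, B6=T, B8=F, B9=T
input #9 (b=4, r=5): covers B1=T, B3=T, B5=F, B6=F, B7=F, B8=F, B9=F
input #10 (b=4, r=7): covers B1=T, B3=T, B5=T, B6=F, B7=F, B8=F, B9=F
union over all inputs: B1=T, B1=F, B2=T, B2=F, B3=T, B3=F, B4=T, B5=T, B5=F, B6=T, B6=F, B7=T, B7=F, B8=F, B9=T, B9=F (16 outcomes)
every size-1 subset falls short of the 16 outcomes (best: 9/16)
every size-2 subset falls short of the 16 outcomes (best: 14/16)
every size-3 subset falls short of the 16 outcomes (best: 15/16)
at size 4, {1, 2, 6, 8} reaches all 16 outcomes; every lexicographically earlier size-4 subset fails

Answer: 1, 2, 6, 8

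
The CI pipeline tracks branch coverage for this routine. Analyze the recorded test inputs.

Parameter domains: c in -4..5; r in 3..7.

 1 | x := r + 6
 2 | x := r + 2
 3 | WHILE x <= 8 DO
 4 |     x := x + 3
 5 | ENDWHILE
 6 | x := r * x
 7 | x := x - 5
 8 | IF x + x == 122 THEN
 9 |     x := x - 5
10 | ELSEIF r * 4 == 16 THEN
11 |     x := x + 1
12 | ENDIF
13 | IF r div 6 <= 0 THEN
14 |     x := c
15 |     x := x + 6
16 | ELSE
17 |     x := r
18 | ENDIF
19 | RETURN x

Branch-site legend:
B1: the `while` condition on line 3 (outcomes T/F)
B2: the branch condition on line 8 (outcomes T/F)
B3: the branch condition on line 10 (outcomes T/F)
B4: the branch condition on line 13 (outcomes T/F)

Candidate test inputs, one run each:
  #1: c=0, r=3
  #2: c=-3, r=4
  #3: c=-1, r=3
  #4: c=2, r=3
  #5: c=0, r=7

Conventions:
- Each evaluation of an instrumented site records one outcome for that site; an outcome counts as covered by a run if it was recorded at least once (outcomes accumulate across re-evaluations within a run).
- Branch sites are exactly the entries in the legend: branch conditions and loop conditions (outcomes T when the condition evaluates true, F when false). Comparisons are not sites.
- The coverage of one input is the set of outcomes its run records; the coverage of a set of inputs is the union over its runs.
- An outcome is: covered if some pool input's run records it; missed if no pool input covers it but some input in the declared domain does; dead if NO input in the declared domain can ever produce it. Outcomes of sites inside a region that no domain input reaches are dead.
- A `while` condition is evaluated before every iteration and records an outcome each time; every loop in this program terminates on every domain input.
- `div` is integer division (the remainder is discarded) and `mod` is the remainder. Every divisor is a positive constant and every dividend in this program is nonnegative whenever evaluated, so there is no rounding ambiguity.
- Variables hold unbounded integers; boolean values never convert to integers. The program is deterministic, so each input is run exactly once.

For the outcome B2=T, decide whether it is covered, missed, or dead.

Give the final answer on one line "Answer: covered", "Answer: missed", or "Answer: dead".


no pool input records B2=T
but domain input (c=-4, r=6) does record it -> reachable, so missed
Answer: missed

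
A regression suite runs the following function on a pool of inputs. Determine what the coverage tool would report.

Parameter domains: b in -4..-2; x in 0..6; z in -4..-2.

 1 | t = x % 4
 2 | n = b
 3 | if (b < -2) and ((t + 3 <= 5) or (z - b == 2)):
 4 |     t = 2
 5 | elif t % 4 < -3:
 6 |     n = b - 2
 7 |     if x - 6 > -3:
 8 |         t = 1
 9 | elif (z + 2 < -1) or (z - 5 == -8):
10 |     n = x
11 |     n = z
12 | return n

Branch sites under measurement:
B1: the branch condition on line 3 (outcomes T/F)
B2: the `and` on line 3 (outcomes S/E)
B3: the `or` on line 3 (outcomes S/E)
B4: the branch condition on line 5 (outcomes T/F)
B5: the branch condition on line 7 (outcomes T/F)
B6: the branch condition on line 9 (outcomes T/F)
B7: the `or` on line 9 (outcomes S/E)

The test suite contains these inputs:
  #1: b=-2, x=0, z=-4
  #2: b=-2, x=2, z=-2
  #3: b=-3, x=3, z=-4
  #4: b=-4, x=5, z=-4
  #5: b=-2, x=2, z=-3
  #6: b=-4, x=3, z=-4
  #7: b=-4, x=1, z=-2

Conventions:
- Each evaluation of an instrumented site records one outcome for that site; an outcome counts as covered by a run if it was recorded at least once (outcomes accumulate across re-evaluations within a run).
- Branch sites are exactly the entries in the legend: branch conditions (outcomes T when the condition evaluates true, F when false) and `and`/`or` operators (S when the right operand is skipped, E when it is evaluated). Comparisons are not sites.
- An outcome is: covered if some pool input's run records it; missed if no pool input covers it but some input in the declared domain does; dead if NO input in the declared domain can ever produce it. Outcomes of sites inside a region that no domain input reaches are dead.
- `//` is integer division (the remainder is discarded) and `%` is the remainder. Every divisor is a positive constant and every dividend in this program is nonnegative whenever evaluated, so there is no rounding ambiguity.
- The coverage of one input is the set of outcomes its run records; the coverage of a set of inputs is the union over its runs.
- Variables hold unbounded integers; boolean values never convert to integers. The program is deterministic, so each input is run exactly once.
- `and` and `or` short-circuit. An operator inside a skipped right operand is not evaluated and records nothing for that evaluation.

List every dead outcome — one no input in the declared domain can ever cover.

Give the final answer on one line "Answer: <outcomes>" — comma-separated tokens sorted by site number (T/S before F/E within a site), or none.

running all 63 domain inputs and tallying outcomes:
  B4=T: no domain input ever produces it -> dead
  B5=T: no domain input ever produces it -> dead
  B5=F: no domain input ever produces it -> dead
  reachable outcomes have witnesses, e.g. B1=T (e.g. b=-4, x=0, z=-4), B1=F (e.g. b=-4, x=3, z=-4), B2=S (e.g. b=-2, x=0, z=-4), B2=E (e.g. b=-4, x=0, z=-4)

Answer: B4=T, B5=T, B5=F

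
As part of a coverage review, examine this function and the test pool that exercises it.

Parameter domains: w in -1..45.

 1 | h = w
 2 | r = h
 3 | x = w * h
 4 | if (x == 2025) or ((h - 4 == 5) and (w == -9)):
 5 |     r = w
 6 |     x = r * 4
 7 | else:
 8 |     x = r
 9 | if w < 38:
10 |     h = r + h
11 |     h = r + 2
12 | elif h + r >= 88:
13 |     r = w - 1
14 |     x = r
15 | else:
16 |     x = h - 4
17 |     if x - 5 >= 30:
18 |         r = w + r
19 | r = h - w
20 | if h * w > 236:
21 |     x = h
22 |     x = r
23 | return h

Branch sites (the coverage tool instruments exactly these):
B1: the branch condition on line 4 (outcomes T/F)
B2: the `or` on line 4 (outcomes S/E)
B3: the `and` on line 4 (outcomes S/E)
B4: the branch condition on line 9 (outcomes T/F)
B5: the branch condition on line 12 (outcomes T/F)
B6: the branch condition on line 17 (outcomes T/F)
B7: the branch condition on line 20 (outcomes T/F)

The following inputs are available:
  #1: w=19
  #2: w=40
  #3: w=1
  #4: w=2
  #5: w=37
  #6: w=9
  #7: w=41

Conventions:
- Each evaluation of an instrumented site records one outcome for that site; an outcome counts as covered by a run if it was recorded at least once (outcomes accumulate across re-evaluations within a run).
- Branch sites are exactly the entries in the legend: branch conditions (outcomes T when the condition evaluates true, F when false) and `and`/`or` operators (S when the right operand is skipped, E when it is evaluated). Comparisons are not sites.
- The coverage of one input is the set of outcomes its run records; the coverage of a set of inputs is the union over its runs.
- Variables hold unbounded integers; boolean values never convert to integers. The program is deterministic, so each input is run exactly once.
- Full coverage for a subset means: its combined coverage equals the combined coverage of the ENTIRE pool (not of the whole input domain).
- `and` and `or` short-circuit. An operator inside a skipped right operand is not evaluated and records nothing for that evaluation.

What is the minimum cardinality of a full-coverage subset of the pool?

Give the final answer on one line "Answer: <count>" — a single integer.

input #1, w=19: events B2->E, B3->S, B1->F, B4->T, B7->T; outcomes B1=F, B2=E, B3=S, B4=T, B7=T
input #2, w=40: events B2->E, B3->S, B1->F, B4->F, B5->F, B6->T, B7->T; outcomes B1=F, B2=E, B3=S, B4=F, B5=F, B6=T, B7=T
input #3, w=1: events B2->E, B3->S, B1->F, B4->T, B7->F; outcomes B1=F, B2=E, B3=S, B4=T, B7=F
input #4, w=2: events B2->E, B3->S, B1->F, B4->T, B7->F; outcomes B1=F, B2=E, B3=S, B4=T, B7=F
input #5, w=37: events B2->E, B3->S, B1->F, B4->T, B7->T; outcomes B1=F, B2=E, B3=S, B4=T, B7=T
input #6, w=9: events B2->E, B3->E, B1->F, B4->T, B7->F; outcomes B1=F, B2=E, B3=E, B4=T, B7=F
input #7, w=41: events B2->E, B3->S, B1->F, B4->F, B5->F, B6->T, B7->T; outcomes B1=F, B2=E, B3=S, B4=F, B5=F, B6=T, B7=T
the full pool covers 10 outcomes: B1=F, B2=E, B3=S, B3=E, B4=T, B4=F, B5=F, B6=T, B7=T, B7=F
checked all size-1 subsets: none covers 10 outcomes (max 7/10)
inputs {2, 6} (size 2) cover everything; no size-2 subset with a lexicographically smaller index list covers all 10

Answer: 2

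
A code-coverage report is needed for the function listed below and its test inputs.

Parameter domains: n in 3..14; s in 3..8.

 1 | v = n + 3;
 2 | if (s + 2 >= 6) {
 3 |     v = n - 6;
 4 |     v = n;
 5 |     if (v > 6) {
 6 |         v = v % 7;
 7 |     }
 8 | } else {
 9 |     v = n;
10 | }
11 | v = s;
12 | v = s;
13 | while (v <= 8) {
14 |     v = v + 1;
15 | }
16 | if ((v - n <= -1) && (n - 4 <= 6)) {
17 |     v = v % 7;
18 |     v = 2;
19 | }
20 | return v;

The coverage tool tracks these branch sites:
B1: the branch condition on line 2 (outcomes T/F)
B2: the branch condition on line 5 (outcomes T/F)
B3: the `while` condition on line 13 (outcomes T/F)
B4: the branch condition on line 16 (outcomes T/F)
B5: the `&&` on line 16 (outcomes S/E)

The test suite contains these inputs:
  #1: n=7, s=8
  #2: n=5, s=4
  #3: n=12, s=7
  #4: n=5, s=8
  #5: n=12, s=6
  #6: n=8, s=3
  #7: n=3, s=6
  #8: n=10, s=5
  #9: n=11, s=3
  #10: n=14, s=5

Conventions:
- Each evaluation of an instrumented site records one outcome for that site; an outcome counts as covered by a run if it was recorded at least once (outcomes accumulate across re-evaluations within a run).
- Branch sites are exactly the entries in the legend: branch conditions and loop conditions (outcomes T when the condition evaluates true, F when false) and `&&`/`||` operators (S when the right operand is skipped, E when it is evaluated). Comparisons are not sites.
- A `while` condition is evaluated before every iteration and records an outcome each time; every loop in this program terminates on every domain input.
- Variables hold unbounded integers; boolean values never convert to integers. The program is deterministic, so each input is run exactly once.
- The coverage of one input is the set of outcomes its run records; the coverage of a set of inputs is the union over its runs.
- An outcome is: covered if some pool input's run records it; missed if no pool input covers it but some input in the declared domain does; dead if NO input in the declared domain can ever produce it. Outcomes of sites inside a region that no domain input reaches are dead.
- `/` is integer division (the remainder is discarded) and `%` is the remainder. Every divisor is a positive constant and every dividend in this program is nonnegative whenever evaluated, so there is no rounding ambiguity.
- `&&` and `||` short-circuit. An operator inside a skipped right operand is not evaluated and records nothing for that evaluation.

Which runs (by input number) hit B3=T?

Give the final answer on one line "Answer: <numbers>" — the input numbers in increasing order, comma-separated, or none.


input #1 (n=7, s=8): records B3=T
input #2 (n=5, s=4): records B3=T
input #3 (n=12, s=7): records B3=T
input #4 (n=5, s=8): records B3=T
input #5 (n=12, s=6): records B3=T
input #6 (n=8, s=3): records B3=T
input #7 (n=3, s=6): records B3=T
input #8 (n=10, s=5): records B3=T
input #9 (n=11, s=3): records B3=T
input #10 (n=14, s=5): records B3=T
Answer: 1, 2, 3, 4, 5, 6, 7, 8, 9, 10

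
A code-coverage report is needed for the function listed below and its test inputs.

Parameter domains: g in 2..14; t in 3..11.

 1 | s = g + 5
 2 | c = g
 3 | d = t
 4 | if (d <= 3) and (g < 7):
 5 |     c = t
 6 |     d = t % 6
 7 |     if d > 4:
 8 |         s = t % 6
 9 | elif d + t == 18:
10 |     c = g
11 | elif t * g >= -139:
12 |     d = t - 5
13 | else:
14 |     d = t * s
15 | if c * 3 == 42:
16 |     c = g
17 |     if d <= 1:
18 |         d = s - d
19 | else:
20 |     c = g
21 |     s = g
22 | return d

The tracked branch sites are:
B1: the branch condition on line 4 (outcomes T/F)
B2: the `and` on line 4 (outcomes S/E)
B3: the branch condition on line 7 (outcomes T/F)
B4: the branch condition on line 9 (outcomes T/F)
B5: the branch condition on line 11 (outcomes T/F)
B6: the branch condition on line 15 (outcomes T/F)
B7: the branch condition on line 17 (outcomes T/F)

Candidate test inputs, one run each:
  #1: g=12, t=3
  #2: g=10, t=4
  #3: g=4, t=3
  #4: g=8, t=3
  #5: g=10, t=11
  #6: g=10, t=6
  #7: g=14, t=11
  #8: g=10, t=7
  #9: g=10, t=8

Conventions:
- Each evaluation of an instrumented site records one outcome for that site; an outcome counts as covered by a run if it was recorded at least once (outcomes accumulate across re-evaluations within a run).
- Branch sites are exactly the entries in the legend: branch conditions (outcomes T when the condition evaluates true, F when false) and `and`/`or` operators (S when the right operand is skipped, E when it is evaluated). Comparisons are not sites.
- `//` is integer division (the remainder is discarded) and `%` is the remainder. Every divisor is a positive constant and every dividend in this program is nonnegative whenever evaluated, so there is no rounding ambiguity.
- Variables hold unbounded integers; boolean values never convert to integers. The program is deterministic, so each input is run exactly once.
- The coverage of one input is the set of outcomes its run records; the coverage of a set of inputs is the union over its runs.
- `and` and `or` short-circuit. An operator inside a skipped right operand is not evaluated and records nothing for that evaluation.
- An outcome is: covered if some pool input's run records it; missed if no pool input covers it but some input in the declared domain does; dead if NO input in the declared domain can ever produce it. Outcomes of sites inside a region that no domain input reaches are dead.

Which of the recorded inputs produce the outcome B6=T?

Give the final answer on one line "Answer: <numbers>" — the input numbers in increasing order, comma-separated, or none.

input #1 (g=12, t=3): never hits B6=T
input #2 (g=10, t=4): never hits B6=T
input #3 (g=4, t=3): never hits B6=T
input #4 (g=8, t=3): never hits B6=T
input #5 (g=10, t=11): never hits B6=T
input #6 (g=10, t=6): never hits B6=T
input #7 (g=14, t=11): hits B6=T
input #8 (g=10, t=7): never hits B6=T
input #9 (g=10, t=8): never hits B6=T

Answer: 7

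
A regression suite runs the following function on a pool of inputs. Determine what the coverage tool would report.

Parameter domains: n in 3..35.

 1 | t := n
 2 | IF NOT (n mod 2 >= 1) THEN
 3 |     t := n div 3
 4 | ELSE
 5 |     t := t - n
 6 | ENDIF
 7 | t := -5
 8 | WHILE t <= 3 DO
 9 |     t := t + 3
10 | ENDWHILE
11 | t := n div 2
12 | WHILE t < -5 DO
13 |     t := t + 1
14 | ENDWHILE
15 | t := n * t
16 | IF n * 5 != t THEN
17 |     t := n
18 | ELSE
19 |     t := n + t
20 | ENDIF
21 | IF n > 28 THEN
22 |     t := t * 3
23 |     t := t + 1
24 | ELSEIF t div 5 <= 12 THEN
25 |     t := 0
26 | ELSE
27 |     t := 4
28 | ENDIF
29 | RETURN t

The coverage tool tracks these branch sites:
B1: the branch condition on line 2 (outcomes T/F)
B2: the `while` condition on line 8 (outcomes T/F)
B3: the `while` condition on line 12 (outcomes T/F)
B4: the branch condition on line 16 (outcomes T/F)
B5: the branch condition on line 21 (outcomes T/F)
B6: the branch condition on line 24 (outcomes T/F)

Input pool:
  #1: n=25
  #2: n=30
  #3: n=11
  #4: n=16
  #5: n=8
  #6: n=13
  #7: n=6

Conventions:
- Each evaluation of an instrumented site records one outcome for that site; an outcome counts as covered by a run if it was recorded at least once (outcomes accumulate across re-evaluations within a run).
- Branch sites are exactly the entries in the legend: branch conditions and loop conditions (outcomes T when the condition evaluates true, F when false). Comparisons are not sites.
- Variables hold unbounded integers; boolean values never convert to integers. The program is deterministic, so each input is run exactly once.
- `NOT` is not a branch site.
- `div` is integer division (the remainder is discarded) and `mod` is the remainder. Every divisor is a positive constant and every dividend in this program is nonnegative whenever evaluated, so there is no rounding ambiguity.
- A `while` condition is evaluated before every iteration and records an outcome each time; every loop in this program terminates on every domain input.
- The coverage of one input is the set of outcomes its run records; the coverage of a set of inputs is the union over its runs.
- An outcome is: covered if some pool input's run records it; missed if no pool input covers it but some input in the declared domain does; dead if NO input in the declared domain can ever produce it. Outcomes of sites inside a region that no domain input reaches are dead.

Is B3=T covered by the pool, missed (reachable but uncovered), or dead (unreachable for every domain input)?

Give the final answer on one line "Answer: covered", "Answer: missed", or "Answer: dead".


no pool input records B3=T
checking all 33 inputs in the declared domain: B3=T is never recorded -> dead
Answer: dead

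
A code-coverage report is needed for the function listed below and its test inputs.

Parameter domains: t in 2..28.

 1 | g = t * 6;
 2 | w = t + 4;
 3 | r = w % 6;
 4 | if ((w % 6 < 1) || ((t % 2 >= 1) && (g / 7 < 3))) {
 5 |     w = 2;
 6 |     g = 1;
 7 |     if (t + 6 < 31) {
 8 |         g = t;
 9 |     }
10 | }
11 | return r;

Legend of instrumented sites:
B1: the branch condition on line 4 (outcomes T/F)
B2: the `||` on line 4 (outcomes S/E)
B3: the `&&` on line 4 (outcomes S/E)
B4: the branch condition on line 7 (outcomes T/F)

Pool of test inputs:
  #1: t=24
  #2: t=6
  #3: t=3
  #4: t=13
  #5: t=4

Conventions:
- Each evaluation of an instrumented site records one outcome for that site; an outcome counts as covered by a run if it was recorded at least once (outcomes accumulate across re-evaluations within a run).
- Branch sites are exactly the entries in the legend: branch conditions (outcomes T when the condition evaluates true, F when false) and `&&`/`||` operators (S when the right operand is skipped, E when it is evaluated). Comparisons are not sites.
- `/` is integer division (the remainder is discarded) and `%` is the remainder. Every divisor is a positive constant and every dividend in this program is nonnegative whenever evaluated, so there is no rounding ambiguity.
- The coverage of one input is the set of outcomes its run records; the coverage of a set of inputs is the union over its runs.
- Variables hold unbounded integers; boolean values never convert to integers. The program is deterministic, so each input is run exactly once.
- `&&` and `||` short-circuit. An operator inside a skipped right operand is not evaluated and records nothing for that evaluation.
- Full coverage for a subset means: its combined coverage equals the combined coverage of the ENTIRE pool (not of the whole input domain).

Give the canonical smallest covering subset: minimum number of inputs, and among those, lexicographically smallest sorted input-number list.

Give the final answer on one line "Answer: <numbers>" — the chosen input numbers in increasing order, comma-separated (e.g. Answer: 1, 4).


input #1, t=24: events B2->E, B3->S, B1->F; outcomes B1=F, B2=E, B3=S
input #2, t=6: events B2->E, B3->S, B1->F; outcomes B1=F, B2=E, B3=S
input #3, t=3: events B2->E, B3->E, B1->T, B4->T; outcomes B1=T, B2=E, B3=E, B4=T
input #4, t=13: events B2->E, B3->E, B1->F; outcomes B1=F, B2=E, B3=E
input #5, t=4: events B2->E, B3->S, B1->F; outcomes B1=F, B2=E, B3=S
union over all inputs: B1=T, B1=F, B2=E, B3=S, B3=E, B4=T (6 outcomes)
size 1 is not enough: best union over all size-1 subsets is 4/6
the canonical winner is {1, 3}: size 2, full 6-outcome coverage, earliest index list among size-2 covers
Answer: 1, 3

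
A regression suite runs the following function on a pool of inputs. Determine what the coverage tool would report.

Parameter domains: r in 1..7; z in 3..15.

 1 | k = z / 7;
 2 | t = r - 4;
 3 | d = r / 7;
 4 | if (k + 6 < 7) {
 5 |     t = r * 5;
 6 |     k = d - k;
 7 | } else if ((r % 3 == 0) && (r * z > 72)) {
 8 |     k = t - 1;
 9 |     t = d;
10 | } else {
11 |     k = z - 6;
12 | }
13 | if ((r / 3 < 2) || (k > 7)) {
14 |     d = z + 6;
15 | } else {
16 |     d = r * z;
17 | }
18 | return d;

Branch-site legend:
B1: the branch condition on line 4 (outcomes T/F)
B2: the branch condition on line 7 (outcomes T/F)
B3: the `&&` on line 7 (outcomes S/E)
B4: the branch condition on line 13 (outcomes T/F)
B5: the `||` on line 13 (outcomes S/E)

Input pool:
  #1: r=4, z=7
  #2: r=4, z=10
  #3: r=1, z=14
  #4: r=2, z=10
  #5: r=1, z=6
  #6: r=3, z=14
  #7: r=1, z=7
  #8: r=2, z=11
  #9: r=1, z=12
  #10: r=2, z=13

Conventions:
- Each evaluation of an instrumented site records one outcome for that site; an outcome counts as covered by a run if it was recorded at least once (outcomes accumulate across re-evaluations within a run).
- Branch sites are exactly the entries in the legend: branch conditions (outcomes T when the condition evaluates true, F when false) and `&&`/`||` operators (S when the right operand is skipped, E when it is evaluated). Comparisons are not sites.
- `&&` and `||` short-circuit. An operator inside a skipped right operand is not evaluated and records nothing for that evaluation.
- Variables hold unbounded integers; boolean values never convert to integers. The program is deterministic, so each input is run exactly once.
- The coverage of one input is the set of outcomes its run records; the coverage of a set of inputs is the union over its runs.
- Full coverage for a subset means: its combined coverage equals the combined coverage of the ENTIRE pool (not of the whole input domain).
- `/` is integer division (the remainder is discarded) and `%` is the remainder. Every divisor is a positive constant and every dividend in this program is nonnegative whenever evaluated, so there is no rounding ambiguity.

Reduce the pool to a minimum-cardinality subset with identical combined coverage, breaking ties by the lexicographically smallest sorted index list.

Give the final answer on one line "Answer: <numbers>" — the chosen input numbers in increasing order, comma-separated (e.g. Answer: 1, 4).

run #1 (r=4, z=7) runs B1->F, B3->S, B2->F, B5->S, B4->T; records B1=F, B2=F, B3=S, B4=T, B5=S
run #2 (r=4, z=10) runs B1->F, B3->S, B2->F, B5->S, B4->T; records B1=F, B2=F, B3=S, B4=T, B5=S
run #3 (r=1, z=14) runs B1->F, B3->S, B2->F, B5->S, B4->T; records B1=F, B2=F, B3=S, B4=T, B5=S
run #4 (r=2, z=10) runs B1->F, B3->S, B2->F, B5->S, B4->T; records B1=F, B2=F, B3=S, B4=T, B5=S
run #5 (r=1, z=6) runs B1->T, B5->S, B4->T; records B1=T, B4=T, B5=S
run #6 (r=3, z=14) runs B1->F, B3->E, B2->F, B5->S, B4->T; records B1=F, B2=F, B3=E, B4=T, B5=S
run #7 (r=1, z=7) runs B1->F, B3->S, B2->F, B5->S, B4->T; records B1=F, B2=F, B3=S, B4=T, B5=S
run #8 (r=2, z=11) runs B1->F, B3->S, B2->F, B5->S, B4->T; records B1=F, B2=F, B3=S, B4=T, B5=S
run #9 (r=1, z=12) runs B1->F, B3->S, B2->F, B5->S, B4->T; records B1=F, B2=F, B3=S, B4=T, B5=S
run #10 (r=2, z=13) runs B1->F, B3->S, B2->F, B5->S, B4->T; records B1=F, B2=F, B3=S, B4=T, B5=S
union over all inputs: B1=T, B1=F, B2=F, B3=S, B3=E, B4=T, B5=S (7 outcomes)
checked all size-1 subsets: none covers 7 outcomes (max 5/7)
checked all size-2 subsets: none covers 7 outcomes (max 6/7)
size 3: inputs {1, 5, 6} cover all 7 outcomes, and no lexicographically smaller subset of this size does

Answer: 1, 5, 6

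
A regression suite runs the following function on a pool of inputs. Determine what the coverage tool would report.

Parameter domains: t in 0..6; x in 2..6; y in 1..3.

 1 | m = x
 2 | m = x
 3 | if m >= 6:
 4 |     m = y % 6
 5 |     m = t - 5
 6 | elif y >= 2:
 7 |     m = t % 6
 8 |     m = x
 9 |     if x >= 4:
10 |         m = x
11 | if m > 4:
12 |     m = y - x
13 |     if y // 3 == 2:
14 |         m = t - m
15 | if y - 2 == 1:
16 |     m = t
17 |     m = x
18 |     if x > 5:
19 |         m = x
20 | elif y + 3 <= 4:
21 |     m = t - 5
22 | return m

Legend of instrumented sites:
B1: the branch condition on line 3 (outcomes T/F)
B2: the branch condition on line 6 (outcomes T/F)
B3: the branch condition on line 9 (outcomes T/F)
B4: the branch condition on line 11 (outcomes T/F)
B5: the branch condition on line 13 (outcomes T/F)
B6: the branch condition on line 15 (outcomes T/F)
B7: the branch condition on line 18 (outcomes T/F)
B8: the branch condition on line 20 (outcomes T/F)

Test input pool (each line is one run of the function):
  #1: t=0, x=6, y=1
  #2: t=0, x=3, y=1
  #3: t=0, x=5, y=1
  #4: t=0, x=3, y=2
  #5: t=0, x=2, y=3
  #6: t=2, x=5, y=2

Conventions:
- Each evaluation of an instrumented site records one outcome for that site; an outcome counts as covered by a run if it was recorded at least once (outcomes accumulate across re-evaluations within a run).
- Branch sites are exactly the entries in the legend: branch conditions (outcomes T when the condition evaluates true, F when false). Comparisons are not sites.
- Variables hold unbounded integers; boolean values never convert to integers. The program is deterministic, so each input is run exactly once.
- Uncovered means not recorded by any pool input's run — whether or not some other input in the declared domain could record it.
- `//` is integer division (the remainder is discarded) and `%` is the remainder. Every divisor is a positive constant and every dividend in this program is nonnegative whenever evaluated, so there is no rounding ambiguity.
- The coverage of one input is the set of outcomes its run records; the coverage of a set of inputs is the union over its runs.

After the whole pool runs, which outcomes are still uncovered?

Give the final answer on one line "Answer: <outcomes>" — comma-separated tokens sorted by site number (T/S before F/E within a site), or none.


run #1 (t=0, x=6, y=1) runs B1->T, B4->F, B6->F, B8->T; records B1=T, B4=F, B6=F, B8=T
run #2 (t=0, x=3, y=1) runs B1->F, B2->F, B4->F, B6->F, B8->T; records B1=F, B2=F, B4=F, B6=F, B8=T
run #3 (t=0, x=5, y=1) runs B1->F, B2->F, B4->T, B5->F, B6->F, B8->T; records B1=F, B2=F, B4=T, B5=F, B6=F, B8=T
run #4 (t=0, x=3, y=2) runs B1->F, B2->T, B3->F, B4->F, B6->F, B8->F; records B1=F, B2=T, B3=F, B4=F, B6=F, B8=F
run #5 (t=0, x=2, y=3) runs B1->F, B2->T, B3->F, B4->F, B6->T, B7->F; records B1=F, B2=T, B3=F, B4=F, B6=T, B7=F
run #6 (t=2, x=5, y=2) runs B1->F, B2->T, B3->T, B4->T, B5->F, B6->F, B8->F; records B1=F, B2=T, B3=T, B4=T, B5=F, B6=F, B8=F
union over the pool: B1=T, B1=F, B2=T, B2=F, B3=T, B3=F, B4=T, B4=F, B5=F, B6=T, B6=F, B7=F, B8=T, B8=F
uncovered (2 of 16): B5=T, B7=T
Answer: B5=T, B7=T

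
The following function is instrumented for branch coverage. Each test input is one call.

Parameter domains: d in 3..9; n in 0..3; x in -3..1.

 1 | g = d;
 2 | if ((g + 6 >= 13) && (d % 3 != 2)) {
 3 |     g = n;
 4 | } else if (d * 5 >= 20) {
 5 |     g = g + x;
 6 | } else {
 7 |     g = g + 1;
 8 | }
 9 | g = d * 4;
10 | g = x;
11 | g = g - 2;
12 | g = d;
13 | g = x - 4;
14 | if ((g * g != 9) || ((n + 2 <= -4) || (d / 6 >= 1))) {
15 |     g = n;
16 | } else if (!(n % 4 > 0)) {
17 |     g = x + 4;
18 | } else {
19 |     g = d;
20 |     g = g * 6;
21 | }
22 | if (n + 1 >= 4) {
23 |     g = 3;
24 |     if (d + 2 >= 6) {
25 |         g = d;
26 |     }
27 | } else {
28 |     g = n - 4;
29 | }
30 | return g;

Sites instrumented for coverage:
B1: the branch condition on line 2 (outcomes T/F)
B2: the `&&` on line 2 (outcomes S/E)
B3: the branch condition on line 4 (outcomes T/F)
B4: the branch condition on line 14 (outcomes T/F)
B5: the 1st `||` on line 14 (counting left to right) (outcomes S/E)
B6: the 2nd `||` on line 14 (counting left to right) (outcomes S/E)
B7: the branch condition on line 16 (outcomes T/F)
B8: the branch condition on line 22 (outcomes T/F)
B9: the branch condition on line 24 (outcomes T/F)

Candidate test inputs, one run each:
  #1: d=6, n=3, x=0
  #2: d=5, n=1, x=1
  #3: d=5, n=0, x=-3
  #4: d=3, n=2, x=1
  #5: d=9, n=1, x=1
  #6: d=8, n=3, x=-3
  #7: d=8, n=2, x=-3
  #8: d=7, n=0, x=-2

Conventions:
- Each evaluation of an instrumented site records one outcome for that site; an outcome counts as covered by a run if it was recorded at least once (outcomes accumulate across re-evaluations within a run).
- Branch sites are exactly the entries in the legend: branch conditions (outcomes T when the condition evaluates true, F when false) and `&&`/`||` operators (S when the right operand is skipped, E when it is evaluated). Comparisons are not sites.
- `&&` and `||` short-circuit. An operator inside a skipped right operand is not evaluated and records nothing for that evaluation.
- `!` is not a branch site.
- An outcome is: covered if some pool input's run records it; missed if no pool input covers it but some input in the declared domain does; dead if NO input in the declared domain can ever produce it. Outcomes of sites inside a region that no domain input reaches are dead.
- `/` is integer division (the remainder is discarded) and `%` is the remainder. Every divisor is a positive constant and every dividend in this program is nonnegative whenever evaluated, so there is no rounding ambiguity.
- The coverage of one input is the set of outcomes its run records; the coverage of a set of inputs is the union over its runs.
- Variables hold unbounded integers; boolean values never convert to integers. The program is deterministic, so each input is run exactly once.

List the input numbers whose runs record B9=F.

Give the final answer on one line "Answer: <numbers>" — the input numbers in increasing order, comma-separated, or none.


input #1 (d=6, n=3, x=0): does not produce B9=F
input #2 (d=5, n=1, x=1): does not produce B9=F
input #3 (d=5, n=0, x=-3): does not produce B9=F
input #4 (d=3, n=2, x=1): does not produce B9=F
input #5 (d=9, n=1, x=1): does not produce B9=F
input #6 (d=8, n=3, x=-3): does not produce B9=F
input #7 (d=8, n=2, x=-3): does not produce B9=F
input #8 (d=7, n=0, x=-2): does not produce B9=F
Answer: none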